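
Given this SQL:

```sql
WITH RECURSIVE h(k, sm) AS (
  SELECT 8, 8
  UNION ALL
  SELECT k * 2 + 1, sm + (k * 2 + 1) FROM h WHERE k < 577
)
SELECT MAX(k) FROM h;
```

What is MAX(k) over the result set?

1151

Base: k=8, sm=8.
Iteration 1: 8 < 577 holds -> k = 8 * 2 + 1 = 17, sm = 8 + 17 = 25.
Iteration 2: 17 < 577 holds -> k = 17 * 2 + 1 = 35, sm = 25 + 35 = 60.
Iteration 3: 35 < 577 holds -> k = 35 * 2 + 1 = 71, sm = 60 + 71 = 131.
Iteration 4: 71 < 577 holds -> k = 71 * 2 + 1 = 143, sm = 131 + 143 = 274.
Iteration 5: 143 < 577 holds -> k = 143 * 2 + 1 = 287, sm = 274 + 287 = 561.
Iteration 6: 287 < 577 holds -> k = 287 * 2 + 1 = 575, sm = 561 + 575 = 1136.
Iteration 7: 575 < 577 holds -> k = 575 * 2 + 1 = 1151, sm = 1136 + 1151 = 2287.
Iteration 8: 1151 < 577 fails; recursion stops.
k values: 8, 17, 35, 71, 143, 287, 575, 1151; the maximum is 1151.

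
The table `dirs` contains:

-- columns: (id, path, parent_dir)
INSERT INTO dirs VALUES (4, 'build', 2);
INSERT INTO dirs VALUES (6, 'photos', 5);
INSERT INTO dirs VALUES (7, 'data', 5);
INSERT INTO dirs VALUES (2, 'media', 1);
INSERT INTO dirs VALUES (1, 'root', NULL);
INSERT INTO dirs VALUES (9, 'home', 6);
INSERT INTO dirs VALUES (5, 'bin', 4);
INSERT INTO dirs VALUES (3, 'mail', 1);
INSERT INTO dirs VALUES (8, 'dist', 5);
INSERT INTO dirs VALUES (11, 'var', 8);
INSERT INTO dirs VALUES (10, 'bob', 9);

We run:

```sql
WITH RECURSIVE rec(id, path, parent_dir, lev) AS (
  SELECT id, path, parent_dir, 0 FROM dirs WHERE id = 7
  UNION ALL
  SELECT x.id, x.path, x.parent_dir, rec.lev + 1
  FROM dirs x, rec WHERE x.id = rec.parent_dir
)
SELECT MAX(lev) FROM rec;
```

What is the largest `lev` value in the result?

4

Base: id=7 (data), parent_dir=5, lev 0.
Iteration 1: join on id=5 -> bin (id 5, parent_dir=4, lev 1).
Iteration 2: join on id=4 -> build (id 4, parent_dir=2, lev 2).
Iteration 3: join on id=2 -> media (id 2, parent_dir=1, lev 3).
Iteration 4: join on id=1 -> root (id 1, parent_dir=NULL, lev 4).
Iteration 5: parent_dir is NULL; no match; recursion stops.
lev values: 0, 1, 2, 3, 4; the maximum is 4.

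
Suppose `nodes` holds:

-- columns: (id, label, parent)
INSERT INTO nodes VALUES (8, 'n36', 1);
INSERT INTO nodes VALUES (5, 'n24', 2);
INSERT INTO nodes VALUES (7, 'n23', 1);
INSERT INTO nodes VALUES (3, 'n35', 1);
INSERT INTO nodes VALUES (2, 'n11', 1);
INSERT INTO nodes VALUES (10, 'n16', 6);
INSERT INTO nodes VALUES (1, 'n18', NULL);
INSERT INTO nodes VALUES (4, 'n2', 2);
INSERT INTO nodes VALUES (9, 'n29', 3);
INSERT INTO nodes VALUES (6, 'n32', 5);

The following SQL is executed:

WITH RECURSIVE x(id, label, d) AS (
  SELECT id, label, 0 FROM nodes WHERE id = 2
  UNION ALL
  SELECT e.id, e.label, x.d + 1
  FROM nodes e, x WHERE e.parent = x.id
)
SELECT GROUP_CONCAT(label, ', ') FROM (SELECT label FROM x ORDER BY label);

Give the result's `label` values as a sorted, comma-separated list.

Base: id=2 (n11) at d 0.
Iteration 1: rows with parent in {2} -> n2 (id 4, d 1), n24 (id 5, d 1).
Iteration 2: rows with parent in {4,5} -> n32 (id 6, d 2).
Iteration 3: rows with parent in {6} -> n16 (id 10, d 3).
Iteration 4: no rows with parent in {10}; recursion stops.

n11, n16, n2, n24, n32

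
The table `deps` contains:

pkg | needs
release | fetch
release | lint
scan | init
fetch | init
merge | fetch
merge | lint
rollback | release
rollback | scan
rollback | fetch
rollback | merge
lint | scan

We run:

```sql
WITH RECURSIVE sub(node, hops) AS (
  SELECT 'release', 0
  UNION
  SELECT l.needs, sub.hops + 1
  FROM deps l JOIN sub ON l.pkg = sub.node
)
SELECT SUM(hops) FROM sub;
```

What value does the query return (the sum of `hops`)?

9

Base: (release, hops=0).
Iteration 1: edges from {release} -> (fetch, hops=1), (lint, hops=1).
Iteration 2: edges from {fetch,lint} -> (init, hops=2), (scan, hops=2).
Iteration 3: edges from {init,scan} -> (init, hops=3).
Iteration 4: no outgoing edges from {init}; recursion stops.
SUM(hops) = 0 + 1 + 1 + 2 + 2 + 3 = 9.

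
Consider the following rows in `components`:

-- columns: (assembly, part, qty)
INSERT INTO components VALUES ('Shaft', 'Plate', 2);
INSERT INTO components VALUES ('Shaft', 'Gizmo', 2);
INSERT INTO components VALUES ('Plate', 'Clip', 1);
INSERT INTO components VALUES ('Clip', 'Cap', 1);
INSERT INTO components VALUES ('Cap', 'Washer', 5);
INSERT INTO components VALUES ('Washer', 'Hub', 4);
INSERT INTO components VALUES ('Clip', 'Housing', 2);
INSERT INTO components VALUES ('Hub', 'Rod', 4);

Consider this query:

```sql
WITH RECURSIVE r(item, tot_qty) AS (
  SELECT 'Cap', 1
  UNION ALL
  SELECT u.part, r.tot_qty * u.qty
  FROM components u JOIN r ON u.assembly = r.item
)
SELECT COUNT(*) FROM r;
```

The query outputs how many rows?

4

Base: (Cap, tot_qty=1).
Iteration 1: components of {Cap} -> Washer = 1*5 = 5.
Iteration 2: components of {Washer} -> Hub = 5*4 = 20.
Iteration 3: components of {Hub} -> Rod = 20*4 = 80.
Iteration 4: no further components; recursion stops.
Total rows emitted: 4.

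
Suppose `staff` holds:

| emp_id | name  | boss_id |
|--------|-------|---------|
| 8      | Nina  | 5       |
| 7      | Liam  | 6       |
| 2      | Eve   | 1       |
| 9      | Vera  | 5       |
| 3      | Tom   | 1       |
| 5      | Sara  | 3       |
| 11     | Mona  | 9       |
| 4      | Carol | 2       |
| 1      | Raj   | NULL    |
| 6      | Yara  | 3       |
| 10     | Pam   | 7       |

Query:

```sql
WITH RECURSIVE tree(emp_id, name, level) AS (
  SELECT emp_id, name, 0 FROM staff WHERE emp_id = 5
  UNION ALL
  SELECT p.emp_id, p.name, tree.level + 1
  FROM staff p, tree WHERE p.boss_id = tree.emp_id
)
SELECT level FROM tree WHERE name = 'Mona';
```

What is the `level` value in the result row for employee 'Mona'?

Base: emp_id=5 (Sara) at level 0.
Iteration 1: rows with boss_id in {5} -> Nina (id 8, level 1), Vera (id 9, level 1).
Iteration 2: rows with boss_id in {8,9} -> Mona (id 11, level 2).
Iteration 3: no rows with boss_id in {11}; recursion stops.

2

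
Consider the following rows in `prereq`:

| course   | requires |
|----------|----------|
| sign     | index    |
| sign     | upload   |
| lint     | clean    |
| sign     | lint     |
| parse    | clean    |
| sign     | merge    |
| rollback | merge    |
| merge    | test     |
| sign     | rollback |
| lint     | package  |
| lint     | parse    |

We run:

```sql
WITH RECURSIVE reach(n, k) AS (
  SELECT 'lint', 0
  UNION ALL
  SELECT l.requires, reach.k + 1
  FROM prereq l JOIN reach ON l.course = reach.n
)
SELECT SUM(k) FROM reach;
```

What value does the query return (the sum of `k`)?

5

Base: (lint, k=0).
Iteration 1: edges from {lint} -> (clean, k=1), (package, k=1), (parse, k=1).
Iteration 2: edges from {clean,package,parse} -> (clean, k=2).
Iteration 3: no outgoing edges from {clean}; recursion stops.
SUM(k) = 0 + 1 + 1 + 1 + 2 = 5.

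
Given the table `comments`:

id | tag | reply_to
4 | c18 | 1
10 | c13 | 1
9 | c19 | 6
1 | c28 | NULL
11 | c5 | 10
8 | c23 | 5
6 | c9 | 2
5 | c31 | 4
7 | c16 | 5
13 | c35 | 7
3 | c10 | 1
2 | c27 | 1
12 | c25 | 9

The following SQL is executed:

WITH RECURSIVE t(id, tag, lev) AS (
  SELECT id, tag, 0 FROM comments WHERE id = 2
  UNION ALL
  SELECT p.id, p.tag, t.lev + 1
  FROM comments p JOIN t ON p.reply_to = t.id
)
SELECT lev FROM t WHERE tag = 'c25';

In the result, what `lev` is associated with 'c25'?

3

Base: id=2 (c27) at lev 0.
Iteration 1: rows with reply_to in {2} -> c9 (id 6, lev 1).
Iteration 2: rows with reply_to in {6} -> c19 (id 9, lev 2).
Iteration 3: rows with reply_to in {9} -> c25 (id 12, lev 3).
Iteration 4: no rows with reply_to in {12}; recursion stops.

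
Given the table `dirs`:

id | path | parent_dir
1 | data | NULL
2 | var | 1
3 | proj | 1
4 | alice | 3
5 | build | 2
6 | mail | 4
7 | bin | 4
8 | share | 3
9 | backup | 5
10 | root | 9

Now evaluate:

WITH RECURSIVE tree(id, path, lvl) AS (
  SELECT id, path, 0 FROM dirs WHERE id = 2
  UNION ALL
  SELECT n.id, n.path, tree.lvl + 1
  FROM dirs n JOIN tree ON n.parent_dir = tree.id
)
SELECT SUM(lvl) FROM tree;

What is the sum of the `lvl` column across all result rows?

6

Base: id=2 (var) at lvl 0.
Iteration 1: rows with parent_dir in {2} -> build (id 5, lvl 1).
Iteration 2: rows with parent_dir in {5} -> backup (id 9, lvl 2).
Iteration 3: rows with parent_dir in {9} -> root (id 10, lvl 3).
Iteration 4: no rows with parent_dir in {10}; recursion stops.
SUM(lvl) = 0 + 1 + 2 + 3 = 6.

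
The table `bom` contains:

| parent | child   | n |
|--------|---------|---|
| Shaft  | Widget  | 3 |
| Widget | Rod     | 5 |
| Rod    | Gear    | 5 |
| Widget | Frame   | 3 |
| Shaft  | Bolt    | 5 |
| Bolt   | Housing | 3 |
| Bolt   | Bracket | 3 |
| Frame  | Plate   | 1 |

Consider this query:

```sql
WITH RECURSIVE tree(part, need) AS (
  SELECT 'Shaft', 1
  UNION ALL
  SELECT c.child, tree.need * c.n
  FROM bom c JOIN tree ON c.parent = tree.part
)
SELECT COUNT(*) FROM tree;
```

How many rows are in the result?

Base: (Shaft, need=1).
Iteration 1: components of {Shaft} -> Bolt = 1*5 = 5, Widget = 1*3 = 3.
Iteration 2: components of {Bolt,Widget} -> Bracket = 5*3 = 15, Frame = 3*3 = 9, Housing = 5*3 = 15, Rod = 3*5 = 15.
Iteration 3: components of {Bracket,Frame,Housing,Rod} -> Gear = 15*5 = 75, Plate = 9*1 = 9.
Iteration 4: no further components; recursion stops.
Total rows emitted: 9.

9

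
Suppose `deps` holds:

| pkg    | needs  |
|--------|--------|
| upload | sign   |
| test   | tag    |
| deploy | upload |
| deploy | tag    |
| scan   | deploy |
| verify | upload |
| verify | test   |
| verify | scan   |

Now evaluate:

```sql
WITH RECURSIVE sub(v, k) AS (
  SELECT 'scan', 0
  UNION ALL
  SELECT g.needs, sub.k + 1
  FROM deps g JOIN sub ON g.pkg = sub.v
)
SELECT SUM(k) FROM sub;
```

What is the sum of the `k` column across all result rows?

8

Base: (scan, k=0).
Iteration 1: edges from {scan} -> (deploy, k=1).
Iteration 2: edges from {deploy} -> (tag, k=2), (upload, k=2).
Iteration 3: edges from {tag,upload} -> (sign, k=3).
Iteration 4: no outgoing edges from {sign}; recursion stops.
SUM(k) = 0 + 1 + 2 + 2 + 3 = 8.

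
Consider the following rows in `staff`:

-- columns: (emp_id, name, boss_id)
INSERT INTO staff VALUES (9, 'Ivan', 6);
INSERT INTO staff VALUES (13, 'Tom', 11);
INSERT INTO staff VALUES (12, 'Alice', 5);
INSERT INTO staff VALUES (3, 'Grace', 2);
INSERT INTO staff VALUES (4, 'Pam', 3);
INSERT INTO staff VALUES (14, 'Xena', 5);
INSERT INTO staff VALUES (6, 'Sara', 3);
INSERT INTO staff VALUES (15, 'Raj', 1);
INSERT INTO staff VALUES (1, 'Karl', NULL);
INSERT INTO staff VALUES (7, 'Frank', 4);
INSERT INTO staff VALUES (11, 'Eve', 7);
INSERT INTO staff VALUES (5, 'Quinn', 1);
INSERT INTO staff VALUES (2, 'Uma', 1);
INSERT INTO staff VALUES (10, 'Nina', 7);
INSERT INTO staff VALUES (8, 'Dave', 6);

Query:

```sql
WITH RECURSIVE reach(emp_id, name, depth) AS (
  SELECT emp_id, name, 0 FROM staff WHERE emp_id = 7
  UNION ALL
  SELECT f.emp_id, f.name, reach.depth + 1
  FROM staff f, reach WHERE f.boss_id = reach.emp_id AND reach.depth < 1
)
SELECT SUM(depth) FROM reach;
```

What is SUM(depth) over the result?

2

Base: emp_id=7 (Frank) at depth 0.
Iteration 1: rows with boss_id in {7} -> Nina (id 10, depth 1), Eve (id 11, depth 1).
Iteration 2: depth < 1 fails for all current rows; recursion stops.
SUM(depth) = 0 + 1 + 1 = 2.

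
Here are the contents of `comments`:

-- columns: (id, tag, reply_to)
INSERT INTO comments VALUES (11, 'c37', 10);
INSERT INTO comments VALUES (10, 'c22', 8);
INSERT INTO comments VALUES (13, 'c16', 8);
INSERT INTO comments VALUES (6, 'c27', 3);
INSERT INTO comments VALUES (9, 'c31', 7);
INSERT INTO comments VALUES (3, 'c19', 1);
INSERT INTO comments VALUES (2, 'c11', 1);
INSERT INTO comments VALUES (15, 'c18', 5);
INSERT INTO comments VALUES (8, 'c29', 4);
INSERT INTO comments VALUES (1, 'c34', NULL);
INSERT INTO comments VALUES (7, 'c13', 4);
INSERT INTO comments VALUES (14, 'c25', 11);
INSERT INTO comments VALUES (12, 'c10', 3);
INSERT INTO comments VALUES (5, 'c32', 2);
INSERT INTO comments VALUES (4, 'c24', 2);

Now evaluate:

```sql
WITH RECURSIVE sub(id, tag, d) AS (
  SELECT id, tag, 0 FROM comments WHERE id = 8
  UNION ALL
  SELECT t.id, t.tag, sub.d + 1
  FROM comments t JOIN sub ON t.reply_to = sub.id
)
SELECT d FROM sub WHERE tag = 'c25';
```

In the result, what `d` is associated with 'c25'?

3

Base: id=8 (c29) at d 0.
Iteration 1: rows with reply_to in {8} -> c22 (id 10, d 1), c16 (id 13, d 1).
Iteration 2: rows with reply_to in {10,13} -> c37 (id 11, d 2).
Iteration 3: rows with reply_to in {11} -> c25 (id 14, d 3).
Iteration 4: no rows with reply_to in {14}; recursion stops.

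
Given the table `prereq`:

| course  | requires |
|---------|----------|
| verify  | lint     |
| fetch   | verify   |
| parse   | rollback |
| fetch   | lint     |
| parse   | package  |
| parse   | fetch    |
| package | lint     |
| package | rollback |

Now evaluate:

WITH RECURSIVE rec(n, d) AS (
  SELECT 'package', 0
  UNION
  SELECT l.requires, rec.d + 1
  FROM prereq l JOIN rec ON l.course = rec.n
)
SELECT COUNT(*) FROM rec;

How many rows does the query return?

3

Base: (package, d=0).
Iteration 1: edges from {package} -> (lint, d=1), (rollback, d=1).
Iteration 2: no outgoing edges from {lint,rollback}; recursion stops.
Total rows emitted: 3.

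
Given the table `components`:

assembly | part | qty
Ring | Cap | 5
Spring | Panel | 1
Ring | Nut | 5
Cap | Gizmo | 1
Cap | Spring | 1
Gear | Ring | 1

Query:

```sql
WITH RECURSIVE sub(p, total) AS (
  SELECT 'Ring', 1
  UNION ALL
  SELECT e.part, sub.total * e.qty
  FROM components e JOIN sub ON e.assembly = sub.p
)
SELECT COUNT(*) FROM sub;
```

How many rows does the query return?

6

Base: (Ring, total=1).
Iteration 1: components of {Ring} -> Cap = 1*5 = 5, Nut = 1*5 = 5.
Iteration 2: components of {Cap,Nut} -> Gizmo = 5*1 = 5, Spring = 5*1 = 5.
Iteration 3: components of {Gizmo,Spring} -> Panel = 5*1 = 5.
Iteration 4: no further components; recursion stops.
Total rows emitted: 6.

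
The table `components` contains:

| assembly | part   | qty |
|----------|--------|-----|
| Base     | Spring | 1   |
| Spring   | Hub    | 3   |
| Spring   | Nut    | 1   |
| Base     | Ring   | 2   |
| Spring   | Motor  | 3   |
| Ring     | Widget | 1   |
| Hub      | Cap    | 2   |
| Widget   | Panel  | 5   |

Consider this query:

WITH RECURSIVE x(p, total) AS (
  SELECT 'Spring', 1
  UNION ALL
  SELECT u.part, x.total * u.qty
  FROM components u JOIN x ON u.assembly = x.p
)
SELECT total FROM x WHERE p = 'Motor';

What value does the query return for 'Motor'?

3

Base: (Spring, total=1).
Iteration 1: components of {Spring} -> Hub = 1*3 = 3, Motor = 1*3 = 3, Nut = 1*1 = 1.
Iteration 2: components of {Hub,Motor,Nut} -> Cap = 3*2 = 6.
Iteration 3: no further components; recursion stops.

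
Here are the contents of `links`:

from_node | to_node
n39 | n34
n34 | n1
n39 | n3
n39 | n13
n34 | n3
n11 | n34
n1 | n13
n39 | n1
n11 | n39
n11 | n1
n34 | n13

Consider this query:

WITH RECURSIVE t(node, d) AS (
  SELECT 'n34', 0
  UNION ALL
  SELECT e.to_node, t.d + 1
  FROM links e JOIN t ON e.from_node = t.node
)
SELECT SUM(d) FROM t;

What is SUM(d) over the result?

Base: (n34, d=0).
Iteration 1: edges from {n34} -> (n1, d=1), (n13, d=1), (n3, d=1).
Iteration 2: edges from {n1,n13,n3} -> (n13, d=2).
Iteration 3: no outgoing edges from {n13}; recursion stops.
SUM(d) = 0 + 1 + 1 + 1 + 2 = 5.

5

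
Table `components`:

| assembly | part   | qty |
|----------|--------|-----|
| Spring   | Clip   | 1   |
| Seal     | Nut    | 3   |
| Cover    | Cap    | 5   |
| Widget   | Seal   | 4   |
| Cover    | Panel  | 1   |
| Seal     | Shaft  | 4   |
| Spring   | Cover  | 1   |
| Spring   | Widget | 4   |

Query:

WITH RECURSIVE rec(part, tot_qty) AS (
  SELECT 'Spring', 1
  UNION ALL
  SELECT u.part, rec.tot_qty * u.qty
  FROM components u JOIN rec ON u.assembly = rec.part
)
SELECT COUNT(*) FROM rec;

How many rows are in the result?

9

Base: (Spring, tot_qty=1).
Iteration 1: components of {Spring} -> Clip = 1*1 = 1, Cover = 1*1 = 1, Widget = 1*4 = 4.
Iteration 2: components of {Clip,Cover,Widget} -> Cap = 1*5 = 5, Panel = 1*1 = 1, Seal = 4*4 = 16.
Iteration 3: components of {Cap,Panel,Seal} -> Nut = 16*3 = 48, Shaft = 16*4 = 64.
Iteration 4: no further components; recursion stops.
Total rows emitted: 9.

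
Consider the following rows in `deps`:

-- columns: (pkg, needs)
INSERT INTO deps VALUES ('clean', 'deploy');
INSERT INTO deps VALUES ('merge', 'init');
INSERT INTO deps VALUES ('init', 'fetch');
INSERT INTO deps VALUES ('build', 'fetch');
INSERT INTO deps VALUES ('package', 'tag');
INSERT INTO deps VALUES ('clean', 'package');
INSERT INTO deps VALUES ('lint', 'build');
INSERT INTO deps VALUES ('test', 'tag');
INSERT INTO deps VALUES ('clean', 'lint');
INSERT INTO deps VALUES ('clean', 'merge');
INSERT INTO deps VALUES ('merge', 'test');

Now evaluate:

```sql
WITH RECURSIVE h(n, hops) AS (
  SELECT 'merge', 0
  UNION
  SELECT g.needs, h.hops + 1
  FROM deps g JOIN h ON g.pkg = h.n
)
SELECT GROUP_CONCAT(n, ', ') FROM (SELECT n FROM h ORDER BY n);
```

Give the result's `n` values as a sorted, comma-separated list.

fetch, init, merge, tag, test

Base: (merge, hops=0).
Iteration 1: edges from {merge} -> (init, hops=1), (test, hops=1).
Iteration 2: edges from {init,test} -> (fetch, hops=2), (tag, hops=2).
Iteration 3: no outgoing edges from {fetch,tag}; recursion stops.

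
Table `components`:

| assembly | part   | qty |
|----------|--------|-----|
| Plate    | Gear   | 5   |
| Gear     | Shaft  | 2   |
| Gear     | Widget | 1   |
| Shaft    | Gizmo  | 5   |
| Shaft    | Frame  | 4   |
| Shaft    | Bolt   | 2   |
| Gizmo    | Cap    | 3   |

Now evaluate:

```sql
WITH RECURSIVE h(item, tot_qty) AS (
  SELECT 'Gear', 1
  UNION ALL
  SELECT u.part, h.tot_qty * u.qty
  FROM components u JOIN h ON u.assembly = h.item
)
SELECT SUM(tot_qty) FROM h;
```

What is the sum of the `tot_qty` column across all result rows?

Base: (Gear, tot_qty=1).
Iteration 1: components of {Gear} -> Shaft = 1*2 = 2, Widget = 1*1 = 1.
Iteration 2: components of {Shaft,Widget} -> Bolt = 2*2 = 4, Frame = 2*4 = 8, Gizmo = 2*5 = 10.
Iteration 3: components of {Bolt,Frame,Gizmo} -> Cap = 10*3 = 30.
Iteration 4: no further components; recursion stops.
SUM(tot_qty) = 1 + 2 + 1 + 10 + 8 + 4 + 30 = 56.

56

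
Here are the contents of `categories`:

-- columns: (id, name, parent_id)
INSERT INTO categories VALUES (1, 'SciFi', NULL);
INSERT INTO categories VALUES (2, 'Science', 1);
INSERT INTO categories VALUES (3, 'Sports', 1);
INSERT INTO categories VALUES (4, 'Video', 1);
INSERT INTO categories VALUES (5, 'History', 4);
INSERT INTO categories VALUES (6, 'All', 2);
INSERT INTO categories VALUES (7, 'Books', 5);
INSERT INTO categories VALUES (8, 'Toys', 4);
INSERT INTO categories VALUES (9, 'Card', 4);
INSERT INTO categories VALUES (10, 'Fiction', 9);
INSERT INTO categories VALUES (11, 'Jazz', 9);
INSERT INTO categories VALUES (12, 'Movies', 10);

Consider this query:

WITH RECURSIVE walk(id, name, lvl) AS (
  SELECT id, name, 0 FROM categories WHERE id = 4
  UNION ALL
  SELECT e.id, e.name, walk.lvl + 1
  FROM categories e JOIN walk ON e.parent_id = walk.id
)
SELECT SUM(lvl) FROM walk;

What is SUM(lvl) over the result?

12

Base: id=4 (Video) at lvl 0.
Iteration 1: rows with parent_id in {4} -> History (id 5, lvl 1), Toys (id 8, lvl 1), Card (id 9, lvl 1).
Iteration 2: rows with parent_id in {5,8,9} -> Books (id 7, lvl 2), Fiction (id 10, lvl 2), Jazz (id 11, lvl 2).
Iteration 3: rows with parent_id in {7,10,11} -> Movies (id 12, lvl 3).
Iteration 4: no rows with parent_id in {12}; recursion stops.
SUM(lvl) = 0 + 1 + 1 + 1 + 2 + 2 + 2 + 3 = 12.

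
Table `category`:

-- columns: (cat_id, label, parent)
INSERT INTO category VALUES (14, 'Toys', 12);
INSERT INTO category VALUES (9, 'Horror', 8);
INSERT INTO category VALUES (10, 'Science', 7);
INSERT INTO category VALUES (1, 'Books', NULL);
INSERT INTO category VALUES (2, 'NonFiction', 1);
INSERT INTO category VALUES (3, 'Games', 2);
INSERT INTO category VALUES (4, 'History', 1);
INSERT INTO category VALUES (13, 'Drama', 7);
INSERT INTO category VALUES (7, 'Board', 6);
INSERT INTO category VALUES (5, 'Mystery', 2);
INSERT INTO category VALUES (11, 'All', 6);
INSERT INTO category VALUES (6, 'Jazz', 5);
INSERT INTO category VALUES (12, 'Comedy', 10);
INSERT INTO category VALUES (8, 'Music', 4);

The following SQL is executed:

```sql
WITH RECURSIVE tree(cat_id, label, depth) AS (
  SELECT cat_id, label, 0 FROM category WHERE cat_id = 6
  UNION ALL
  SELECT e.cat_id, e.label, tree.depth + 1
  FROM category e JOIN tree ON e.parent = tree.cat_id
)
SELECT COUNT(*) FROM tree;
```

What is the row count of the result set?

7

Base: cat_id=6 (Jazz) at depth 0.
Iteration 1: rows with parent in {6} -> Board (id 7, depth 1), All (id 11, depth 1).
Iteration 2: rows with parent in {7,11} -> Science (id 10, depth 2), Drama (id 13, depth 2).
Iteration 3: rows with parent in {10,13} -> Comedy (id 12, depth 3).
Iteration 4: rows with parent in {12} -> Toys (id 14, depth 4).
Iteration 5: no rows with parent in {14}; recursion stops.
Total rows emitted: 7.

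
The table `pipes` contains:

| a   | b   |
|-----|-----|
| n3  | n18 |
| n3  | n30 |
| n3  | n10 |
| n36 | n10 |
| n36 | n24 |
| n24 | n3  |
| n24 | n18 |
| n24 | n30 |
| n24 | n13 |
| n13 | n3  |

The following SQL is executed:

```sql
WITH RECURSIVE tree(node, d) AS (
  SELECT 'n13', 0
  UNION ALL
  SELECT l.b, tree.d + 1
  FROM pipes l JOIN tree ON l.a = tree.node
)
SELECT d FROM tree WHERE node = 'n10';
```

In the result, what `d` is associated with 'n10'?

2

Base: (n13, d=0).
Iteration 1: edges from {n13} -> (n3, d=1).
Iteration 2: edges from {n3} -> (n10, d=2), (n18, d=2), (n30, d=2).
Iteration 3: no outgoing edges from {n10,n18,n30}; recursion stops.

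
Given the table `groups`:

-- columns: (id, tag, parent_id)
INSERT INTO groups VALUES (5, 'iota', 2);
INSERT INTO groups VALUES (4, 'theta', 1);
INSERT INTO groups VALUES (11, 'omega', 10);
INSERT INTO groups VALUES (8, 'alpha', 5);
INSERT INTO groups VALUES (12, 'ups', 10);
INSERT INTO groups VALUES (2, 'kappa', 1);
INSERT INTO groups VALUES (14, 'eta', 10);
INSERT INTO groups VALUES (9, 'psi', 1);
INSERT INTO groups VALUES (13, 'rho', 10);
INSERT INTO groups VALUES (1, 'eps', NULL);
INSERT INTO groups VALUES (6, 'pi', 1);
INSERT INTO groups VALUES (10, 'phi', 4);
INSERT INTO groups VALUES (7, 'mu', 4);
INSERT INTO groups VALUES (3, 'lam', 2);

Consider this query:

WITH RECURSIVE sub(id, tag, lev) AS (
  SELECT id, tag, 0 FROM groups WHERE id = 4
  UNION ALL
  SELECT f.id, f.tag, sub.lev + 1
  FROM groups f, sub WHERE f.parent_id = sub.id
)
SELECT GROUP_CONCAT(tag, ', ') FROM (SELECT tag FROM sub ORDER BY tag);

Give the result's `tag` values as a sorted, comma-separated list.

Base: id=4 (theta) at lev 0.
Iteration 1: rows with parent_id in {4} -> mu (id 7, lev 1), phi (id 10, lev 1).
Iteration 2: rows with parent_id in {7,10} -> omega (id 11, lev 2), ups (id 12, lev 2), rho (id 13, lev 2), eta (id 14, lev 2).
Iteration 3: no rows with parent_id in {11,12,13,14}; recursion stops.

eta, mu, omega, phi, rho, theta, ups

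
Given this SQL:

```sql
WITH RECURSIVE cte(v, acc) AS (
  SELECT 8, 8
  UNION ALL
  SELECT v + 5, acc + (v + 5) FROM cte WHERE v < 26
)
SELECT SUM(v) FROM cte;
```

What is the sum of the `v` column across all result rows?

90

Base: v=8, acc=8.
Iteration 1: 8 < 26 holds -> v = 8 + 5 = 13, acc = 8 + 13 = 21.
Iteration 2: 13 < 26 holds -> v = 13 + 5 = 18, acc = 21 + 18 = 39.
Iteration 3: 18 < 26 holds -> v = 18 + 5 = 23, acc = 39 + 23 = 62.
Iteration 4: 23 < 26 holds -> v = 23 + 5 = 28, acc = 62 + 28 = 90.
Iteration 5: 28 < 26 fails; recursion stops.
SUM(v) = 8 + 13 + 18 + 23 + 28 = 90.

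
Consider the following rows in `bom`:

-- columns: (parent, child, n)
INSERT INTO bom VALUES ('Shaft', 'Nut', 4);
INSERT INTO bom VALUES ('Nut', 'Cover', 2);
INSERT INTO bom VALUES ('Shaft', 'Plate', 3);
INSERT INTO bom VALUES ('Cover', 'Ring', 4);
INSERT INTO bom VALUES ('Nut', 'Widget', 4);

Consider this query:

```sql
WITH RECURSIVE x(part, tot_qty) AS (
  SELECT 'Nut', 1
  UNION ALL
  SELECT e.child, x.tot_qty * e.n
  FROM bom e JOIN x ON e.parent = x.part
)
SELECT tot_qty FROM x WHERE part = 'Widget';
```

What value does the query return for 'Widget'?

4

Base: (Nut, tot_qty=1).
Iteration 1: components of {Nut} -> Cover = 1*2 = 2, Widget = 1*4 = 4.
Iteration 2: components of {Cover,Widget} -> Ring = 2*4 = 8.
Iteration 3: no further components; recursion stops.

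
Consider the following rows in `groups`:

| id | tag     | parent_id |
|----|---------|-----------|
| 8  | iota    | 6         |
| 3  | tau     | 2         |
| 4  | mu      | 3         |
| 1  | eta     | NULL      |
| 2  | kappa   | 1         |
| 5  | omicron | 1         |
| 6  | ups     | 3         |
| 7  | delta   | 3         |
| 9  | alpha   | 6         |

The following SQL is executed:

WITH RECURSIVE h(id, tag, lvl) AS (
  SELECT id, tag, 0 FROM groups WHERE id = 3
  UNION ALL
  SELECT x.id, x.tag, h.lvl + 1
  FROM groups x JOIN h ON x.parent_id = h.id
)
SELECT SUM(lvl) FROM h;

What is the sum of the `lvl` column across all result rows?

7

Base: id=3 (tau) at lvl 0.
Iteration 1: rows with parent_id in {3} -> mu (id 4, lvl 1), ups (id 6, lvl 1), delta (id 7, lvl 1).
Iteration 2: rows with parent_id in {4,6,7} -> iota (id 8, lvl 2), alpha (id 9, lvl 2).
Iteration 3: no rows with parent_id in {8,9}; recursion stops.
SUM(lvl) = 0 + 1 + 1 + 1 + 2 + 2 = 7.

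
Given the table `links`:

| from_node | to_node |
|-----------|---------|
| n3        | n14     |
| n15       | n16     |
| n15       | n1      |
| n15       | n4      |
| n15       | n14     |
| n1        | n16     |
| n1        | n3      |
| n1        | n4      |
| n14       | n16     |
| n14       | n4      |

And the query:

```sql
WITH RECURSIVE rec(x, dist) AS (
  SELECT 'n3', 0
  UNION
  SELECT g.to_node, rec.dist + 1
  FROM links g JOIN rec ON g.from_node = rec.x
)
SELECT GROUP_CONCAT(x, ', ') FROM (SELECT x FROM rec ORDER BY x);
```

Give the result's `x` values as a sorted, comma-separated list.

Base: (n3, dist=0).
Iteration 1: edges from {n3} -> (n14, dist=1).
Iteration 2: edges from {n14} -> (n16, dist=2), (n4, dist=2).
Iteration 3: no outgoing edges from {n16,n4}; recursion stops.

n14, n16, n3, n4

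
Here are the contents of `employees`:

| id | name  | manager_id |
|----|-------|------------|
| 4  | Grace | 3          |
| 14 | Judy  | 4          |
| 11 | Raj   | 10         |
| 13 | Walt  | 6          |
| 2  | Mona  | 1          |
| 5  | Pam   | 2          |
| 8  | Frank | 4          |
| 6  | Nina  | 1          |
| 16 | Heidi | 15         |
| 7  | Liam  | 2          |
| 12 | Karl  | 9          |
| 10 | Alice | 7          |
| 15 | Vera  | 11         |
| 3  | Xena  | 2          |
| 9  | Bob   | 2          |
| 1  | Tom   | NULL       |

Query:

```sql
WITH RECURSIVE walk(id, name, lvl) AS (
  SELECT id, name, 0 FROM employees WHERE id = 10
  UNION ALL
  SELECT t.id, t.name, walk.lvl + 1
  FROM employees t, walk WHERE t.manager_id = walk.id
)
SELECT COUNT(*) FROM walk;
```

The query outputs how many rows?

Base: id=10 (Alice) at lvl 0.
Iteration 1: rows with manager_id in {10} -> Raj (id 11, lvl 1).
Iteration 2: rows with manager_id in {11} -> Vera (id 15, lvl 2).
Iteration 3: rows with manager_id in {15} -> Heidi (id 16, lvl 3).
Iteration 4: no rows with manager_id in {16}; recursion stops.
Total rows emitted: 4.

4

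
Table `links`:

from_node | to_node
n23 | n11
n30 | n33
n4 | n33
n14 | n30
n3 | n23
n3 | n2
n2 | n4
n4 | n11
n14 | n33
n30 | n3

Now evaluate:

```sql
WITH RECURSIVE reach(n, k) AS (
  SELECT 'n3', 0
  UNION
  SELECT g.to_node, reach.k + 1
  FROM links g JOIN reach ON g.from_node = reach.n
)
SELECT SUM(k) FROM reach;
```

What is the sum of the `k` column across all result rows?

12

Base: (n3, k=0).
Iteration 1: edges from {n3} -> (n2, k=1), (n23, k=1).
Iteration 2: edges from {n2,n23} -> (n11, k=2), (n4, k=2).
Iteration 3: edges from {n11,n4} -> (n11, k=3), (n33, k=3).
Iteration 4: no outgoing edges from {n11,n33}; recursion stops.
SUM(k) = 0 + 1 + 1 + 2 + 2 + 3 + 3 = 12.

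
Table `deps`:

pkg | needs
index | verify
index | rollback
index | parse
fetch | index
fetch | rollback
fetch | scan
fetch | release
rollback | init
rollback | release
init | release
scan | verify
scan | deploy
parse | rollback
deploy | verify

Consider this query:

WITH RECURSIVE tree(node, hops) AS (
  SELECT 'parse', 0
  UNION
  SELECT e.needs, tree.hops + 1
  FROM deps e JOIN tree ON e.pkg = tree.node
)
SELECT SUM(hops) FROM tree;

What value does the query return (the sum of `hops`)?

8

Base: (parse, hops=0).
Iteration 1: edges from {parse} -> (rollback, hops=1).
Iteration 2: edges from {rollback} -> (init, hops=2), (release, hops=2).
Iteration 3: edges from {init,release} -> (release, hops=3).
Iteration 4: no outgoing edges from {release}; recursion stops.
SUM(hops) = 0 + 1 + 2 + 2 + 3 = 8.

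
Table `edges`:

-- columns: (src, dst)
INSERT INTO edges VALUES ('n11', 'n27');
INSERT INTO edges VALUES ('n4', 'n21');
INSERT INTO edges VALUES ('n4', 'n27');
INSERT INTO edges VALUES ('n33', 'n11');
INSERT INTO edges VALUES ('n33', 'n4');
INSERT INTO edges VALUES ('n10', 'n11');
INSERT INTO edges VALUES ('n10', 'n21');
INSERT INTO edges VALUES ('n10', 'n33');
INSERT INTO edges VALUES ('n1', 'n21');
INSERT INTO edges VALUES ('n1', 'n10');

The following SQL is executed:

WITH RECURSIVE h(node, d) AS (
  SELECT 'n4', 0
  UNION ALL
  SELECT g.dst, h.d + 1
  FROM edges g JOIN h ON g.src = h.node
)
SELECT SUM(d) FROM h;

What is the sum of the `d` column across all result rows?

2

Base: (n4, d=0).
Iteration 1: edges from {n4} -> (n21, d=1), (n27, d=1).
Iteration 2: no outgoing edges from {n21,n27}; recursion stops.
SUM(d) = 0 + 1 + 1 = 2.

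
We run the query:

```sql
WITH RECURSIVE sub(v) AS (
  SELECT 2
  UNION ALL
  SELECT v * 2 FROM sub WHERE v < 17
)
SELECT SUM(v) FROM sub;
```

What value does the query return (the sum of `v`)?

Base: v=2.
Iteration 1: 2 < 17 holds -> v = 2 * 2 = 4.
Iteration 2: 4 < 17 holds -> v = 4 * 2 = 8.
Iteration 3: 8 < 17 holds -> v = 8 * 2 = 16.
Iteration 4: 16 < 17 holds -> v = 16 * 2 = 32.
Iteration 5: 32 < 17 fails; recursion stops.
SUM(v) = 2 + 4 + 8 + 16 + 32 = 62.

62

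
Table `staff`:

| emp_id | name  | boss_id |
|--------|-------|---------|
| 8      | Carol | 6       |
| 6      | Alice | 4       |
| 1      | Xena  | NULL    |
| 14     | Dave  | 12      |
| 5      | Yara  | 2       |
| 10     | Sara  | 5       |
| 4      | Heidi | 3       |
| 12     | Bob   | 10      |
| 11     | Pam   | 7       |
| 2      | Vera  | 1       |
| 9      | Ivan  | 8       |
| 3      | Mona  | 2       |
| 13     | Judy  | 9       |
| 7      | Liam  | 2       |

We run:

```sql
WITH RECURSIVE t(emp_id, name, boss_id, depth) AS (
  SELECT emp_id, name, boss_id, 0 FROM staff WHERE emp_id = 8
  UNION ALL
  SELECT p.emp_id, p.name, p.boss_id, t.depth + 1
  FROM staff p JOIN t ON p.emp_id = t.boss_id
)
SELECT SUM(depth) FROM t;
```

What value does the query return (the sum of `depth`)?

15

Base: emp_id=8 (Carol), boss_id=6, depth 0.
Iteration 1: join on emp_id=6 -> Alice (id 6, boss_id=4, depth 1).
Iteration 2: join on emp_id=4 -> Heidi (id 4, boss_id=3, depth 2).
Iteration 3: join on emp_id=3 -> Mona (id 3, boss_id=2, depth 3).
Iteration 4: join on emp_id=2 -> Vera (id 2, boss_id=1, depth 4).
Iteration 5: join on emp_id=1 -> Xena (id 1, boss_id=NULL, depth 5).
Iteration 6: boss_id is NULL; no match; recursion stops.
SUM(depth) = 0 + 1 + 2 + 3 + 4 + 5 = 15.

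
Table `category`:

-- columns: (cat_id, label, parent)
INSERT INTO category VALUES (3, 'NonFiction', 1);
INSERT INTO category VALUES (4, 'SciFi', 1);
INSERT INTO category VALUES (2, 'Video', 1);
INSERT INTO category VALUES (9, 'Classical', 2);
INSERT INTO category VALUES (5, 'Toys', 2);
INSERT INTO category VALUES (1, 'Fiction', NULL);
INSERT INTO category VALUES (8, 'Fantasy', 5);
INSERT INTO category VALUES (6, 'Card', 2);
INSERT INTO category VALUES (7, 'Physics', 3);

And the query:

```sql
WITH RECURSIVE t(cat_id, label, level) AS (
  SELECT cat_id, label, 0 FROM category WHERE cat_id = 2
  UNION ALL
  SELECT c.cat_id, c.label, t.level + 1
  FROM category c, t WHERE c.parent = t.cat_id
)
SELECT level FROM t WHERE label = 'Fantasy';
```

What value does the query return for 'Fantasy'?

2

Base: cat_id=2 (Video) at level 0.
Iteration 1: rows with parent in {2} -> Toys (id 5, level 1), Card (id 6, level 1), Classical (id 9, level 1).
Iteration 2: rows with parent in {5,6,9} -> Fantasy (id 8, level 2).
Iteration 3: no rows with parent in {8}; recursion stops.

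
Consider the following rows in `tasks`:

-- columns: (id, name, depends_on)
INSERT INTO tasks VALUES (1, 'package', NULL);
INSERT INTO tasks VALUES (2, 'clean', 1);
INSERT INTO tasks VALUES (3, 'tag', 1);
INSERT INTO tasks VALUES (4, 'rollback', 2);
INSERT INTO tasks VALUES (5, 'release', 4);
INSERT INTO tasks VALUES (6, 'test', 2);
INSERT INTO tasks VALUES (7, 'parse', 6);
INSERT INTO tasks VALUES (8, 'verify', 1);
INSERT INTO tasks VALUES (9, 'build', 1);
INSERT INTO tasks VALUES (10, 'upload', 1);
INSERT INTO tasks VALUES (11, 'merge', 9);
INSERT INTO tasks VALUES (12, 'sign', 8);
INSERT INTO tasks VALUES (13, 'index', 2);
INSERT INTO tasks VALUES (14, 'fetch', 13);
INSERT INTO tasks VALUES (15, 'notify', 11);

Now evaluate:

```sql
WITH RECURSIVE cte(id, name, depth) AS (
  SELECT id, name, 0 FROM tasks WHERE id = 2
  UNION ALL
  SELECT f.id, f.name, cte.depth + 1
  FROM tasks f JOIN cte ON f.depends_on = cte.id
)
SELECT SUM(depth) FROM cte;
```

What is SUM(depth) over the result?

Base: id=2 (clean) at depth 0.
Iteration 1: rows with depends_on in {2} -> rollback (id 4, depth 1), test (id 6, depth 1), index (id 13, depth 1).
Iteration 2: rows with depends_on in {4,6,13} -> release (id 5, depth 2), parse (id 7, depth 2), fetch (id 14, depth 2).
Iteration 3: no rows with depends_on in {5,7,14}; recursion stops.
SUM(depth) = 0 + 1 + 1 + 1 + 2 + 2 + 2 = 9.

9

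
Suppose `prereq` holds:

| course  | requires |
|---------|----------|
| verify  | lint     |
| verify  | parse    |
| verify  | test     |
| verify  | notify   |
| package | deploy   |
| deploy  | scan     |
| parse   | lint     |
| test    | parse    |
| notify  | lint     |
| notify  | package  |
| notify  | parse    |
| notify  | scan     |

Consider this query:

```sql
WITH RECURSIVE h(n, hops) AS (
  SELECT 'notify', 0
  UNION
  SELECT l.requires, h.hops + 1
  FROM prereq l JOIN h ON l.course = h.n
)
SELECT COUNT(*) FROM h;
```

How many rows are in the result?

Base: (notify, hops=0).
Iteration 1: edges from {notify} -> (lint, hops=1), (package, hops=1), (parse, hops=1), (scan, hops=1).
Iteration 2: edges from {lint,package,parse,scan} -> (deploy, hops=2), (lint, hops=2).
Iteration 3: edges from {deploy,lint} -> (scan, hops=3).
Iteration 4: no outgoing edges from {scan}; recursion stops.
Total rows emitted: 8.

8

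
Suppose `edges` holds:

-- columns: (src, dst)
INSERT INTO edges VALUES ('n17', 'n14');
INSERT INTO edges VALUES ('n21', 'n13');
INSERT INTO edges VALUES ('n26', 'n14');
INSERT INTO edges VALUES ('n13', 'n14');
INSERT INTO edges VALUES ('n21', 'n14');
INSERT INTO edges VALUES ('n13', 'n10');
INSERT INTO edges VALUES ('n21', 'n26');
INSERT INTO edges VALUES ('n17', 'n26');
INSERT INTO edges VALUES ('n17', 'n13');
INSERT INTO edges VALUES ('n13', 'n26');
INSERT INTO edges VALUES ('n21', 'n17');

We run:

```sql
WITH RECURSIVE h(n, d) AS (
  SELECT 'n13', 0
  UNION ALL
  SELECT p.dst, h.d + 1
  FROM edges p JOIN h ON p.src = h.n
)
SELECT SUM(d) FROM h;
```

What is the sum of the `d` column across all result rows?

Base: (n13, d=0).
Iteration 1: edges from {n13} -> (n10, d=1), (n14, d=1), (n26, d=1).
Iteration 2: edges from {n10,n14,n26} -> (n14, d=2).
Iteration 3: no outgoing edges from {n14}; recursion stops.
SUM(d) = 0 + 1 + 1 + 1 + 2 = 5.

5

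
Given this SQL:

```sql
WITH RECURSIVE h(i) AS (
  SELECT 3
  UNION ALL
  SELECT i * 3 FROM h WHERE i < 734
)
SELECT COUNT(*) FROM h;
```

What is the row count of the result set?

Base: i=3.
Iteration 1: 3 < 734 holds -> i = 3 * 3 = 9.
Iteration 2: 9 < 734 holds -> i = 9 * 3 = 27.
Iteration 3: 27 < 734 holds -> i = 27 * 3 = 81.
Iteration 4: 81 < 734 holds -> i = 81 * 3 = 243.
Iteration 5: 243 < 734 holds -> i = 243 * 3 = 729.
Iteration 6: 729 < 734 holds -> i = 729 * 3 = 2187.
Iteration 7: 2187 < 734 fails; recursion stops.
Total rows emitted: 7.

7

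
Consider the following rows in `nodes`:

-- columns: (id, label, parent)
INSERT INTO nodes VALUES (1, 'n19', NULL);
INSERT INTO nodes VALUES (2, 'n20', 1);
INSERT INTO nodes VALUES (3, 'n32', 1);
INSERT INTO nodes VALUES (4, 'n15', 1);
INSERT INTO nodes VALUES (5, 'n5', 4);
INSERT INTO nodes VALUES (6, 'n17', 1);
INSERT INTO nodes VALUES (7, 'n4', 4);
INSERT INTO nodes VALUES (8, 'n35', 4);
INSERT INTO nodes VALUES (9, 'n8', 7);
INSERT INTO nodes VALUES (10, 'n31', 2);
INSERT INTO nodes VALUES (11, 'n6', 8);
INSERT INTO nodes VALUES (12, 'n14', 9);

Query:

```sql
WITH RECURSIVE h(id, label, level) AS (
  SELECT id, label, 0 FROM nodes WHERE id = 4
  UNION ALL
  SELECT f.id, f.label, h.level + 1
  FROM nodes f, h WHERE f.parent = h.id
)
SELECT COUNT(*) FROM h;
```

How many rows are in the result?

Base: id=4 (n15) at level 0.
Iteration 1: rows with parent in {4} -> n5 (id 5, level 1), n4 (id 7, level 1), n35 (id 8, level 1).
Iteration 2: rows with parent in {5,7,8} -> n8 (id 9, level 2), n6 (id 11, level 2).
Iteration 3: rows with parent in {9,11} -> n14 (id 12, level 3).
Iteration 4: no rows with parent in {12}; recursion stops.
Total rows emitted: 7.

7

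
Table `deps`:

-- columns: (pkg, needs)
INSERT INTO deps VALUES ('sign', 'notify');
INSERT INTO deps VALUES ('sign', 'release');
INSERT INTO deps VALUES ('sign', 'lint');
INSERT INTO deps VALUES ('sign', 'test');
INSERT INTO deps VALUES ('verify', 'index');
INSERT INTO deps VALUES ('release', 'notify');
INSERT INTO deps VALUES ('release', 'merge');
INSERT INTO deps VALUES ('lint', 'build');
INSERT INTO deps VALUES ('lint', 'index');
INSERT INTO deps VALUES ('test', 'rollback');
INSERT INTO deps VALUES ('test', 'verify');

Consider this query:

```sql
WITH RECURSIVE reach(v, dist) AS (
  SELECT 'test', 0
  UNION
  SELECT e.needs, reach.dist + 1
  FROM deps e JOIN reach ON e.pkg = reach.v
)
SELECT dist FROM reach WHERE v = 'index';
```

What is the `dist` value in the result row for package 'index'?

2

Base: (test, dist=0).
Iteration 1: edges from {test} -> (rollback, dist=1), (verify, dist=1).
Iteration 2: edges from {rollback,verify} -> (index, dist=2).
Iteration 3: no outgoing edges from {index}; recursion stops.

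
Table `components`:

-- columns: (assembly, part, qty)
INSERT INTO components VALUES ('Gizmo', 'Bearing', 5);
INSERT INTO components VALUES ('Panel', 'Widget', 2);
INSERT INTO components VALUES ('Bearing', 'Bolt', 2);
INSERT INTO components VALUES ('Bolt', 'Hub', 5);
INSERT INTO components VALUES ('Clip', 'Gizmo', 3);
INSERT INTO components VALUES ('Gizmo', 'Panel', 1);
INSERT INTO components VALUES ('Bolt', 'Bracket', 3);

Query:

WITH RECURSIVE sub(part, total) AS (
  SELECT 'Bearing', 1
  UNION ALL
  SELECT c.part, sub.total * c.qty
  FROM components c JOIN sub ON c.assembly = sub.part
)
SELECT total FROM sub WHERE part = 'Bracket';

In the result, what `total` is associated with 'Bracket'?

Base: (Bearing, total=1).
Iteration 1: components of {Bearing} -> Bolt = 1*2 = 2.
Iteration 2: components of {Bolt} -> Bracket = 2*3 = 6, Hub = 2*5 = 10.
Iteration 3: no further components; recursion stops.

6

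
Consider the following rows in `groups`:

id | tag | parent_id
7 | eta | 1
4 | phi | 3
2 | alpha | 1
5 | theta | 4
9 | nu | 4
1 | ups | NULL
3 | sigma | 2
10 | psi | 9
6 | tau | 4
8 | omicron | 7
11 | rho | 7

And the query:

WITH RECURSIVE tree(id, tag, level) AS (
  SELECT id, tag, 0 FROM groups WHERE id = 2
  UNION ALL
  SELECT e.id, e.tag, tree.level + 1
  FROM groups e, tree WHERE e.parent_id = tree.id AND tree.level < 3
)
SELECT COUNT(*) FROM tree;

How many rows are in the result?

Base: id=2 (alpha) at level 0.
Iteration 1: rows with parent_id in {2} -> sigma (id 3, level 1).
Iteration 2: rows with parent_id in {3} -> phi (id 4, level 2).
Iteration 3: rows with parent_id in {4} -> theta (id 5, level 3), tau (id 6, level 3), nu (id 9, level 3).
Iteration 4: level < 3 fails for all current rows; recursion stops.
Total rows emitted: 6.

6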